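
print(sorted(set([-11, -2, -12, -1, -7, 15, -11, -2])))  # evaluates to [-12, -11, -7, -2, -1, 15]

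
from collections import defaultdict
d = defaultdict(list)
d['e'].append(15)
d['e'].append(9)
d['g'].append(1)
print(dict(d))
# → {'e': [15, 9], 'g': [1]}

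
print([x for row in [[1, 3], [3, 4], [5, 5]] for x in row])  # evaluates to [1, 3, 3, 4, 5, 5]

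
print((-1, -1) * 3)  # (-1, -1, -1, -1, -1, -1)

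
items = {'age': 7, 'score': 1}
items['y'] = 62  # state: {'age': 7, 'score': 1, 'y': 62}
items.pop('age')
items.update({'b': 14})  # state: {'score': 1, 'y': 62, 'b': 14}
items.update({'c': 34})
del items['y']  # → {'score': 1, 'b': 14, 'c': 34}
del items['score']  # {'b': 14, 'c': 34}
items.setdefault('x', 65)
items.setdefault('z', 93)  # 93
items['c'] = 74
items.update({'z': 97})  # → {'b': 14, 'c': 74, 'x': 65, 'z': 97}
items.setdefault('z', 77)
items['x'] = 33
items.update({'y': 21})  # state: {'b': 14, 'c': 74, 'x': 33, 'z': 97, 'y': 21}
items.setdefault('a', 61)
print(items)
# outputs {'b': 14, 'c': 74, 'x': 33, 'z': 97, 'y': 21, 'a': 61}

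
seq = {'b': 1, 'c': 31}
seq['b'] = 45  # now {'b': 45, 'c': 31}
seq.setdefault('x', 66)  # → 66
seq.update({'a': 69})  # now {'b': 45, 'c': 31, 'x': 66, 'a': 69}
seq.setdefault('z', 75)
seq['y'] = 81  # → {'b': 45, 'c': 31, 'x': 66, 'a': 69, 'z': 75, 'y': 81}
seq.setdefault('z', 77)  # 75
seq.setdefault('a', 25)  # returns 69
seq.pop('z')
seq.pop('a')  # 69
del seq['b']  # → {'c': 31, 'x': 66, 'y': 81}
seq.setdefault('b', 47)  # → 47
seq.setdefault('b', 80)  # 47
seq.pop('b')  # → 47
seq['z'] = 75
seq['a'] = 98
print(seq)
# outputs {'c': 31, 'x': 66, 'y': 81, 'z': 75, 'a': 98}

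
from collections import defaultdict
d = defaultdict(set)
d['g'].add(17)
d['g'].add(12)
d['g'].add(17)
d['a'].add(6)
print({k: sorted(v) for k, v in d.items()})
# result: {'g': [12, 17], 'a': [6]}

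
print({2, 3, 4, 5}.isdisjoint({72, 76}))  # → True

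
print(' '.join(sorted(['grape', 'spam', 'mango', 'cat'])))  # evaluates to cat grape mango spam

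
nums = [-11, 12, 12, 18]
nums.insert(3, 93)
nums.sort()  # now [-11, 12, 12, 18, 93]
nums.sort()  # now [-11, 12, 12, 18, 93]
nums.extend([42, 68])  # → [-11, 12, 12, 18, 93, 42, 68]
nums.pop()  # 68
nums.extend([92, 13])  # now [-11, 12, 12, 18, 93, 42, 92, 13]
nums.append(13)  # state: [-11, 12, 12, 18, 93, 42, 92, 13, 13]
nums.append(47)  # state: [-11, 12, 12, 18, 93, 42, 92, 13, 13, 47]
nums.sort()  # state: [-11, 12, 12, 13, 13, 18, 42, 47, 92, 93]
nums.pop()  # 93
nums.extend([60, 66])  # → [-11, 12, 12, 13, 13, 18, 42, 47, 92, 60, 66]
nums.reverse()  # [66, 60, 92, 47, 42, 18, 13, 13, 12, 12, -11]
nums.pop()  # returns -11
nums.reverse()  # [12, 12, 13, 13, 18, 42, 47, 92, 60, 66]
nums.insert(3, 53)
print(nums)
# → [12, 12, 13, 53, 13, 18, 42, 47, 92, 60, 66]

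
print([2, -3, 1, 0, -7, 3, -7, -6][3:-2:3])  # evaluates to [0]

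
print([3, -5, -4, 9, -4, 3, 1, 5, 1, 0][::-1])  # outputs [0, 1, 5, 1, 3, -4, 9, -4, -5, 3]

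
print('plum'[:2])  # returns pl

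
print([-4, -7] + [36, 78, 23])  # [-4, -7, 36, 78, 23]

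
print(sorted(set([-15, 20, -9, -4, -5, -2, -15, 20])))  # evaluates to [-15, -9, -5, -4, -2, 20]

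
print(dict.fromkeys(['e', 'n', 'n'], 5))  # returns {'e': 5, 'n': 5}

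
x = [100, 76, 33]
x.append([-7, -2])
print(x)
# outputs [100, 76, 33, [-7, -2]]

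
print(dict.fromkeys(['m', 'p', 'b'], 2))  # {'m': 2, 'p': 2, 'b': 2}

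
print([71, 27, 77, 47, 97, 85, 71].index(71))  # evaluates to 0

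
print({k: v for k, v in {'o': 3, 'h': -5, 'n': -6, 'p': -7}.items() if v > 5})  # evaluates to {}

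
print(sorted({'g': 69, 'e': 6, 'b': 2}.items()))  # [('b', 2), ('e', 6), ('g', 69)]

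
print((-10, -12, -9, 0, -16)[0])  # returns -10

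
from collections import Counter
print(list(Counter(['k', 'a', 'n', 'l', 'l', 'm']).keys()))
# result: ['k', 'a', 'n', 'l', 'm']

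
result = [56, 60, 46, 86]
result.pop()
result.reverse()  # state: [46, 60, 56]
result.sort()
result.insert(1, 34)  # [46, 34, 56, 60]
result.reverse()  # [60, 56, 34, 46]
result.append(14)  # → [60, 56, 34, 46, 14]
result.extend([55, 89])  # [60, 56, 34, 46, 14, 55, 89]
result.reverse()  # [89, 55, 14, 46, 34, 56, 60]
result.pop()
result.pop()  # 56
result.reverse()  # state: [34, 46, 14, 55, 89]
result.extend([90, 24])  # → [34, 46, 14, 55, 89, 90, 24]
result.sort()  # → [14, 24, 34, 46, 55, 89, 90]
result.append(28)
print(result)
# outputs [14, 24, 34, 46, 55, 89, 90, 28]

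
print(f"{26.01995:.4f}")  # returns 26.0200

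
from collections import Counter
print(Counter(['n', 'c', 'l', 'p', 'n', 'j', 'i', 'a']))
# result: Counter({'n': 2, 'c': 1, 'l': 1, 'p': 1, 'j': 1, 'i': 1, 'a': 1})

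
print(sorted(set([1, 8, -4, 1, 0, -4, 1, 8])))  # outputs [-4, 0, 1, 8]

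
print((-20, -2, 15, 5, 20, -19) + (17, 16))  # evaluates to (-20, -2, 15, 5, 20, -19, 17, 16)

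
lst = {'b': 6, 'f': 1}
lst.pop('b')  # 6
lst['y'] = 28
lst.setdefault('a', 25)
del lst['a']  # {'f': 1, 'y': 28}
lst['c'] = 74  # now {'f': 1, 'y': 28, 'c': 74}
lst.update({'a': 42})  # {'f': 1, 'y': 28, 'c': 74, 'a': 42}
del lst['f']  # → {'y': 28, 'c': 74, 'a': 42}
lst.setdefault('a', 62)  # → 42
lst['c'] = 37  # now {'y': 28, 'c': 37, 'a': 42}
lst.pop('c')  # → 37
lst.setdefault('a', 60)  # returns 42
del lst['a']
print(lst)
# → {'y': 28}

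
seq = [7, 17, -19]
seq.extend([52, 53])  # [7, 17, -19, 52, 53]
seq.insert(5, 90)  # [7, 17, -19, 52, 53, 90]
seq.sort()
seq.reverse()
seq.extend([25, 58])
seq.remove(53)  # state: [90, 52, 17, 7, -19, 25, 58]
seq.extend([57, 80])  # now [90, 52, 17, 7, -19, 25, 58, 57, 80]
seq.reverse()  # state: [80, 57, 58, 25, -19, 7, 17, 52, 90]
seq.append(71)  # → [80, 57, 58, 25, -19, 7, 17, 52, 90, 71]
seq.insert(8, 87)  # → [80, 57, 58, 25, -19, 7, 17, 52, 87, 90, 71]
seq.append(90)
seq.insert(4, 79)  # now [80, 57, 58, 25, 79, -19, 7, 17, 52, 87, 90, 71, 90]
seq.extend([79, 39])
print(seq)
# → [80, 57, 58, 25, 79, -19, 7, 17, 52, 87, 90, 71, 90, 79, 39]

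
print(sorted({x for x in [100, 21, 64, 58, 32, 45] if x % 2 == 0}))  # [32, 58, 64, 100]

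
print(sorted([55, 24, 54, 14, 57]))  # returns [14, 24, 54, 55, 57]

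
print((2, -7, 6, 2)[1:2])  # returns (-7,)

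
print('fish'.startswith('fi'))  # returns True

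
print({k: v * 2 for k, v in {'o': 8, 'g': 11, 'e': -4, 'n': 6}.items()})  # {'o': 16, 'g': 22, 'e': -8, 'n': 12}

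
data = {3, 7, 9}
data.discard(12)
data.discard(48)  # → {3, 7, 9}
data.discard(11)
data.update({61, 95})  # {3, 7, 9, 61, 95}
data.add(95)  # {3, 7, 9, 61, 95}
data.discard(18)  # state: {3, 7, 9, 61, 95}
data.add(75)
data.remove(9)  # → {3, 7, 61, 75, 95}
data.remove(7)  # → {3, 61, 75, 95}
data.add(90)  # {3, 61, 75, 90, 95}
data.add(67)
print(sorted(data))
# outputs [3, 61, 67, 75, 90, 95]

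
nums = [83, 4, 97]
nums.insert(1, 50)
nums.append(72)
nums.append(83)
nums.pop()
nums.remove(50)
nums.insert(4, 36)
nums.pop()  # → 36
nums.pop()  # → 72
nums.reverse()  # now [97, 4, 83]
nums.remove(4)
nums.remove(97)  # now [83]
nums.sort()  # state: [83]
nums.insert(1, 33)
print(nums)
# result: [83, 33]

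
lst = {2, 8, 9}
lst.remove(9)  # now {2, 8}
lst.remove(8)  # {2}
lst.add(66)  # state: {2, 66}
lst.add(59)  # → {2, 59, 66}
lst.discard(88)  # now {2, 59, 66}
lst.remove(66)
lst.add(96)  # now {2, 59, 96}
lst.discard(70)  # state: {2, 59, 96}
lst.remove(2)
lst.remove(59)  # {96}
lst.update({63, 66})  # {63, 66, 96}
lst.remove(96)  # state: {63, 66}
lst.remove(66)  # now {63}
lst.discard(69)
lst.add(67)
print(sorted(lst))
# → [63, 67]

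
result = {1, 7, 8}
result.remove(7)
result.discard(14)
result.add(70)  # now {1, 8, 70}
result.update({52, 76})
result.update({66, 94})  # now {1, 8, 52, 66, 70, 76, 94}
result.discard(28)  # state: {1, 8, 52, 66, 70, 76, 94}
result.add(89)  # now {1, 8, 52, 66, 70, 76, 89, 94}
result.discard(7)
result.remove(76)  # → {1, 8, 52, 66, 70, 89, 94}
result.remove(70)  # {1, 8, 52, 66, 89, 94}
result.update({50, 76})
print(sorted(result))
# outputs [1, 8, 50, 52, 66, 76, 89, 94]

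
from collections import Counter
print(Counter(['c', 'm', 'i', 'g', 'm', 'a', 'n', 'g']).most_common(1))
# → [('m', 2)]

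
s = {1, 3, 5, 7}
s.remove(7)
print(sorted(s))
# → [1, 3, 5]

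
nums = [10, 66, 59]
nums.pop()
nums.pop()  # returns 66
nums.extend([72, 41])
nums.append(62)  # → [10, 72, 41, 62]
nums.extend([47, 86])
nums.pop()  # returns 86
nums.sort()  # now [10, 41, 47, 62, 72]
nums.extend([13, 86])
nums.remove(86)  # [10, 41, 47, 62, 72, 13]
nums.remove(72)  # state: [10, 41, 47, 62, 13]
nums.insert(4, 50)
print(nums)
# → [10, 41, 47, 62, 50, 13]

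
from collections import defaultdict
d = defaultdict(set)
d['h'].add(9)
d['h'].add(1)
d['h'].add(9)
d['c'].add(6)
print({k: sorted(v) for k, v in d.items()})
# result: {'h': [1, 9], 'c': [6]}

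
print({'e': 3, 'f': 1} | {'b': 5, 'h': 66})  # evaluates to {'e': 3, 'f': 1, 'b': 5, 'h': 66}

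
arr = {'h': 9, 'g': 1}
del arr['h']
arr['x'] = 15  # {'g': 1, 'x': 15}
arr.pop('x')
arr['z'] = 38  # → {'g': 1, 'z': 38}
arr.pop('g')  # 1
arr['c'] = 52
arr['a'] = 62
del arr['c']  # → {'z': 38, 'a': 62}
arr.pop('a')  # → 62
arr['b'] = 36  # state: {'z': 38, 'b': 36}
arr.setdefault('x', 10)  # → 10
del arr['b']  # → {'z': 38, 'x': 10}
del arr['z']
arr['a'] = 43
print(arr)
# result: {'x': 10, 'a': 43}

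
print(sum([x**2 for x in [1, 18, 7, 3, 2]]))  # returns 387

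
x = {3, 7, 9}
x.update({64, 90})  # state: {3, 7, 9, 64, 90}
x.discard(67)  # {3, 7, 9, 64, 90}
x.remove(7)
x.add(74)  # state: {3, 9, 64, 74, 90}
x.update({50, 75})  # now {3, 9, 50, 64, 74, 75, 90}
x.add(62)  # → {3, 9, 50, 62, 64, 74, 75, 90}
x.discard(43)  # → {3, 9, 50, 62, 64, 74, 75, 90}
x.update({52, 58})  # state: {3, 9, 50, 52, 58, 62, 64, 74, 75, 90}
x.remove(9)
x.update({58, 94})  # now {3, 50, 52, 58, 62, 64, 74, 75, 90, 94}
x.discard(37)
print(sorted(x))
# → [3, 50, 52, 58, 62, 64, 74, 75, 90, 94]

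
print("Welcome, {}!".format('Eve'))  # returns Welcome, Eve!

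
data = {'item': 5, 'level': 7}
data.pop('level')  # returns 7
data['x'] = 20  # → {'item': 5, 'x': 20}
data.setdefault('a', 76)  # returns 76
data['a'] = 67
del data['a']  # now {'item': 5, 'x': 20}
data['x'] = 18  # {'item': 5, 'x': 18}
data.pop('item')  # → 5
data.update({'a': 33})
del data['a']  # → {'x': 18}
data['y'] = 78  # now {'x': 18, 'y': 78}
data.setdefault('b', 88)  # 88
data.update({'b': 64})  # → {'x': 18, 'y': 78, 'b': 64}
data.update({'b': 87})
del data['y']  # {'x': 18, 'b': 87}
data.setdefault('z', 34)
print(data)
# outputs {'x': 18, 'b': 87, 'z': 34}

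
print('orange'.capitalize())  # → Orange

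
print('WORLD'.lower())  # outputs world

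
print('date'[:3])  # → dat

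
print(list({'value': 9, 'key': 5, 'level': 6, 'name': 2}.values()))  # [9, 5, 6, 2]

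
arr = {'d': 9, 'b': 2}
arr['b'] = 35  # {'d': 9, 'b': 35}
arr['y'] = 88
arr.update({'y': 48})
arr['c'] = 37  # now {'d': 9, 'b': 35, 'y': 48, 'c': 37}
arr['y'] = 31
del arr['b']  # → {'d': 9, 'y': 31, 'c': 37}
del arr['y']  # {'d': 9, 'c': 37}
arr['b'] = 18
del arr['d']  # {'c': 37, 'b': 18}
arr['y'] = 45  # {'c': 37, 'b': 18, 'y': 45}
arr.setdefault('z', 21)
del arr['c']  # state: {'b': 18, 'y': 45, 'z': 21}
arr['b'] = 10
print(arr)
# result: {'b': 10, 'y': 45, 'z': 21}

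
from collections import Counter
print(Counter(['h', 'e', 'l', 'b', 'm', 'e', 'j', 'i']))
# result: Counter({'e': 2, 'h': 1, 'l': 1, 'b': 1, 'm': 1, 'j': 1, 'i': 1})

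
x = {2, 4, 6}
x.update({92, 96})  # {2, 4, 6, 92, 96}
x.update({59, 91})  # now {2, 4, 6, 59, 91, 92, 96}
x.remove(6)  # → {2, 4, 59, 91, 92, 96}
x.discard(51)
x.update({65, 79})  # {2, 4, 59, 65, 79, 91, 92, 96}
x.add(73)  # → {2, 4, 59, 65, 73, 79, 91, 92, 96}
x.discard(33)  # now {2, 4, 59, 65, 73, 79, 91, 92, 96}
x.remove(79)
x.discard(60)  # {2, 4, 59, 65, 73, 91, 92, 96}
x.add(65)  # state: {2, 4, 59, 65, 73, 91, 92, 96}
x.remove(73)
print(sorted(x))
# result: [2, 4, 59, 65, 91, 92, 96]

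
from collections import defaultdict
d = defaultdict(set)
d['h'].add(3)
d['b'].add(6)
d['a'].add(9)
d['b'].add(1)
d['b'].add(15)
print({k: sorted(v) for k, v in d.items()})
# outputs {'h': [3], 'b': [1, 6, 15], 'a': [9]}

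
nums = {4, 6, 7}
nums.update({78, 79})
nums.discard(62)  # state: {4, 6, 7, 78, 79}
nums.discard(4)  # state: {6, 7, 78, 79}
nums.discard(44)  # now {6, 7, 78, 79}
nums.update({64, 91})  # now {6, 7, 64, 78, 79, 91}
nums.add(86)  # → {6, 7, 64, 78, 79, 86, 91}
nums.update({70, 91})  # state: {6, 7, 64, 70, 78, 79, 86, 91}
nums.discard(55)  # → {6, 7, 64, 70, 78, 79, 86, 91}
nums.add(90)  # {6, 7, 64, 70, 78, 79, 86, 90, 91}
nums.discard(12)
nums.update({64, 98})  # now {6, 7, 64, 70, 78, 79, 86, 90, 91, 98}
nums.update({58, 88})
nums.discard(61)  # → {6, 7, 58, 64, 70, 78, 79, 86, 88, 90, 91, 98}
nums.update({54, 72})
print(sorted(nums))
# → [6, 7, 54, 58, 64, 70, 72, 78, 79, 86, 88, 90, 91, 98]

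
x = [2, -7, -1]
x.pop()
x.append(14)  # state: [2, -7, 14]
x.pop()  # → 14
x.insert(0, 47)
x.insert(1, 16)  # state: [47, 16, 2, -7]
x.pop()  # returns -7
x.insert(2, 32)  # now [47, 16, 32, 2]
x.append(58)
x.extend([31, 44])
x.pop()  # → 44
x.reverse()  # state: [31, 58, 2, 32, 16, 47]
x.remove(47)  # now [31, 58, 2, 32, 16]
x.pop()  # 16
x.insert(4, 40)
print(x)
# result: [31, 58, 2, 32, 40]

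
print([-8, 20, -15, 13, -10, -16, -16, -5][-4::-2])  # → [-10, -15, -8]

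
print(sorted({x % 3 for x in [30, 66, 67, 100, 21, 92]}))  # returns [0, 1, 2]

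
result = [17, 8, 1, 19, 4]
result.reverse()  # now [4, 19, 1, 8, 17]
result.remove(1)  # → [4, 19, 8, 17]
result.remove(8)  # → [4, 19, 17]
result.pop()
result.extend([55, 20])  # [4, 19, 55, 20]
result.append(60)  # [4, 19, 55, 20, 60]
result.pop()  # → 60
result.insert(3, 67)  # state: [4, 19, 55, 67, 20]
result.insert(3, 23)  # [4, 19, 55, 23, 67, 20]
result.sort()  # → [4, 19, 20, 23, 55, 67]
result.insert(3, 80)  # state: [4, 19, 20, 80, 23, 55, 67]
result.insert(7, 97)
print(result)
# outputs [4, 19, 20, 80, 23, 55, 67, 97]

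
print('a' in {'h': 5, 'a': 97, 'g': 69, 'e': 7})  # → True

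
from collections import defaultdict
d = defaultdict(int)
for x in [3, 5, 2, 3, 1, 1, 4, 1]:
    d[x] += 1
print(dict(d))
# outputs {3: 2, 5: 1, 2: 1, 1: 3, 4: 1}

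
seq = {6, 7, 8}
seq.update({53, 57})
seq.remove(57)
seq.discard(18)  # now {6, 7, 8, 53}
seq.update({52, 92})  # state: {6, 7, 8, 52, 53, 92}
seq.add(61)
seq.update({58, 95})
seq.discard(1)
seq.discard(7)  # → {6, 8, 52, 53, 58, 61, 92, 95}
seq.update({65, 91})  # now {6, 8, 52, 53, 58, 61, 65, 91, 92, 95}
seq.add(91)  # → {6, 8, 52, 53, 58, 61, 65, 91, 92, 95}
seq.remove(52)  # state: {6, 8, 53, 58, 61, 65, 91, 92, 95}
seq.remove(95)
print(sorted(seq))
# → [6, 8, 53, 58, 61, 65, 91, 92]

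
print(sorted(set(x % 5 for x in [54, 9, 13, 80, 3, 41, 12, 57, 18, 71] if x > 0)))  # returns [0, 1, 2, 3, 4]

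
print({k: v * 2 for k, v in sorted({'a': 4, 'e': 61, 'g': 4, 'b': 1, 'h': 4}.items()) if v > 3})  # {'a': 8, 'e': 122, 'g': 8, 'h': 8}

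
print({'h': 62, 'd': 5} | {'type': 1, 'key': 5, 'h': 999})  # {'h': 999, 'd': 5, 'type': 1, 'key': 5}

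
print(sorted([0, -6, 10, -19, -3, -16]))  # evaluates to [-19, -16, -6, -3, 0, 10]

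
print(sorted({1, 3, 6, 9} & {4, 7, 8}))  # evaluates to []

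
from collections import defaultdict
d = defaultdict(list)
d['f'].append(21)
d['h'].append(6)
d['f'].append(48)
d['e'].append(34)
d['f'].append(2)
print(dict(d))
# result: {'f': [21, 48, 2], 'h': [6], 'e': [34]}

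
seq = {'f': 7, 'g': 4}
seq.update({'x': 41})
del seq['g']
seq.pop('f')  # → 7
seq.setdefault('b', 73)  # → 73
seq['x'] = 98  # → {'x': 98, 'b': 73}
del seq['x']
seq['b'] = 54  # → {'b': 54}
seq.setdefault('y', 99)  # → 99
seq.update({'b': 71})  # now {'b': 71, 'y': 99}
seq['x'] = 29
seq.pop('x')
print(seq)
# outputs {'b': 71, 'y': 99}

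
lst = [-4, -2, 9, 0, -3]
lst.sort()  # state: [-4, -3, -2, 0, 9]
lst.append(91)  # [-4, -3, -2, 0, 9, 91]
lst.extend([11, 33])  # [-4, -3, -2, 0, 9, 91, 11, 33]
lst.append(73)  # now [-4, -3, -2, 0, 9, 91, 11, 33, 73]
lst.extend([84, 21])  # [-4, -3, -2, 0, 9, 91, 11, 33, 73, 84, 21]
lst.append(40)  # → [-4, -3, -2, 0, 9, 91, 11, 33, 73, 84, 21, 40]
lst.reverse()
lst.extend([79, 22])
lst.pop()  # 22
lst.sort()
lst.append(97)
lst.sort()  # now [-4, -3, -2, 0, 9, 11, 21, 33, 40, 73, 79, 84, 91, 97]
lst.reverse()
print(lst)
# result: [97, 91, 84, 79, 73, 40, 33, 21, 11, 9, 0, -2, -3, -4]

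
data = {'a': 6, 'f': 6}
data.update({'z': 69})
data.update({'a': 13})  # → {'a': 13, 'f': 6, 'z': 69}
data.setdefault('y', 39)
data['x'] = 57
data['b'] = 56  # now {'a': 13, 'f': 6, 'z': 69, 'y': 39, 'x': 57, 'b': 56}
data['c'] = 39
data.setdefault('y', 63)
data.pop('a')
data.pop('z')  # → 69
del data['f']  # {'y': 39, 'x': 57, 'b': 56, 'c': 39}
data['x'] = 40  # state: {'y': 39, 'x': 40, 'b': 56, 'c': 39}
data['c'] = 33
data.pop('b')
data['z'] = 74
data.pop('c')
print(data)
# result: {'y': 39, 'x': 40, 'z': 74}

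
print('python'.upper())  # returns PYTHON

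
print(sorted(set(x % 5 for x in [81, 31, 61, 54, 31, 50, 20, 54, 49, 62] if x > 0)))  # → [0, 1, 2, 4]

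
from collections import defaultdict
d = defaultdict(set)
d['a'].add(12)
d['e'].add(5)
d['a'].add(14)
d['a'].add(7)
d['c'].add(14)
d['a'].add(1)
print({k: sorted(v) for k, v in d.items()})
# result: {'a': [1, 7, 12, 14], 'e': [5], 'c': [14]}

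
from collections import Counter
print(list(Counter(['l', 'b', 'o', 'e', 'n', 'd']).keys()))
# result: ['l', 'b', 'o', 'e', 'n', 'd']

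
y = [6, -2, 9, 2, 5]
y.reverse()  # [5, 2, 9, -2, 6]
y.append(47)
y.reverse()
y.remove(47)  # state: [6, -2, 9, 2, 5]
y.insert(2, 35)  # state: [6, -2, 35, 9, 2, 5]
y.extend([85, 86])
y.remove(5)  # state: [6, -2, 35, 9, 2, 85, 86]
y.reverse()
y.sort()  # [-2, 2, 6, 9, 35, 85, 86]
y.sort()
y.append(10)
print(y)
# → [-2, 2, 6, 9, 35, 85, 86, 10]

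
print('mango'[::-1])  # ognam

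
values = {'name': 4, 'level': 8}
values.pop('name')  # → 4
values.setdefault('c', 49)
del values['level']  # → {'c': 49}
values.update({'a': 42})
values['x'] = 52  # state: {'c': 49, 'a': 42, 'x': 52}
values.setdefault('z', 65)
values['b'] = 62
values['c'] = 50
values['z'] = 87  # {'c': 50, 'a': 42, 'x': 52, 'z': 87, 'b': 62}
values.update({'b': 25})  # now {'c': 50, 'a': 42, 'x': 52, 'z': 87, 'b': 25}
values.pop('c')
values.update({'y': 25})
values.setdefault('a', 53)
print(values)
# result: {'a': 42, 'x': 52, 'z': 87, 'b': 25, 'y': 25}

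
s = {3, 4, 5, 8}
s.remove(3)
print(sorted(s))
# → [4, 5, 8]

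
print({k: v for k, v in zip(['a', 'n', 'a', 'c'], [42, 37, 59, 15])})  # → {'a': 59, 'n': 37, 'c': 15}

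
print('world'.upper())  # WORLD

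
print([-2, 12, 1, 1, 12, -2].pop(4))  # 12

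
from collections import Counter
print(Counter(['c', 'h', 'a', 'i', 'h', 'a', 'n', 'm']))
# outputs Counter({'h': 2, 'a': 2, 'c': 1, 'i': 1, 'n': 1, 'm': 1})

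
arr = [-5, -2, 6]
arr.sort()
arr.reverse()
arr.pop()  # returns -5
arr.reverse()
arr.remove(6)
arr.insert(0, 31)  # [31, -2]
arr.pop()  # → -2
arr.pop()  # 31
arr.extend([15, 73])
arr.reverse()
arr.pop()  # 15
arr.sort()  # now [73]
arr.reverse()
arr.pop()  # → 73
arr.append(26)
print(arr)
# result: [26]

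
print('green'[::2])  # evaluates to gen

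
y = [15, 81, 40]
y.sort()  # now [15, 40, 81]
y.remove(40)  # [15, 81]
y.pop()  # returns 81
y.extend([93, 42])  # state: [15, 93, 42]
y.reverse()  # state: [42, 93, 15]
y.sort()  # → [15, 42, 93]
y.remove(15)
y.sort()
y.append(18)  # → [42, 93, 18]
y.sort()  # [18, 42, 93]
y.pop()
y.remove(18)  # [42]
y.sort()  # [42]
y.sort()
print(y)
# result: [42]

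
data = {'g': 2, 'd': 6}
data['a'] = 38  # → {'g': 2, 'd': 6, 'a': 38}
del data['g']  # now {'d': 6, 'a': 38}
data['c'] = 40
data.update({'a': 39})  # {'d': 6, 'a': 39, 'c': 40}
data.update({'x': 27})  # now {'d': 6, 'a': 39, 'c': 40, 'x': 27}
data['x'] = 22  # {'d': 6, 'a': 39, 'c': 40, 'x': 22}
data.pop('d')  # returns 6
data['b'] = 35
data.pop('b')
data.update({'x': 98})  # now {'a': 39, 'c': 40, 'x': 98}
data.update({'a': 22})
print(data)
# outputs {'a': 22, 'c': 40, 'x': 98}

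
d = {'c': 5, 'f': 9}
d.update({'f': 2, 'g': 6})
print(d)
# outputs {'c': 5, 'f': 2, 'g': 6}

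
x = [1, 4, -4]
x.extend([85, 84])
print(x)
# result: [1, 4, -4, 85, 84]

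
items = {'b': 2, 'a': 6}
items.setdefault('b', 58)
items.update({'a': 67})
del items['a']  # {'b': 2}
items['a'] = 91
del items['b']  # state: {'a': 91}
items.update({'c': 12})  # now {'a': 91, 'c': 12}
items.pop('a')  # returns 91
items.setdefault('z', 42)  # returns 42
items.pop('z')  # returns 42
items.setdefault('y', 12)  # 12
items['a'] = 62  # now {'c': 12, 'y': 12, 'a': 62}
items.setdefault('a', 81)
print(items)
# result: {'c': 12, 'y': 12, 'a': 62}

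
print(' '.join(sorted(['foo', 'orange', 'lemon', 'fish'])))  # fish foo lemon orange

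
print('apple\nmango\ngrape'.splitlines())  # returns ['apple', 'mango', 'grape']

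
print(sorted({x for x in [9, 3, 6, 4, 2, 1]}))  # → [1, 2, 3, 4, 6, 9]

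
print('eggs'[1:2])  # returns g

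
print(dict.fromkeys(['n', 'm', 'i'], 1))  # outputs {'n': 1, 'm': 1, 'i': 1}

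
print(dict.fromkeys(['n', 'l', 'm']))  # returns {'n': None, 'l': None, 'm': None}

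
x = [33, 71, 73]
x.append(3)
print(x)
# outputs [33, 71, 73, 3]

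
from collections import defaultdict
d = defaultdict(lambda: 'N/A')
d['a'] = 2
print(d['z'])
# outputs N/A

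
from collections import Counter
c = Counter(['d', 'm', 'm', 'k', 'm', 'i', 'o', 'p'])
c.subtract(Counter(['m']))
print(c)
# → Counter({'m': 2, 'd': 1, 'k': 1, 'i': 1, 'o': 1, 'p': 1})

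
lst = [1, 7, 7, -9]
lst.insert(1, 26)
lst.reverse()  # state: [-9, 7, 7, 26, 1]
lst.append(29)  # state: [-9, 7, 7, 26, 1, 29]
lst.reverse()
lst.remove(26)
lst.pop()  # -9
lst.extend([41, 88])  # [29, 1, 7, 7, 41, 88]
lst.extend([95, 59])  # [29, 1, 7, 7, 41, 88, 95, 59]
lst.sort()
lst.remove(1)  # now [7, 7, 29, 41, 59, 88, 95]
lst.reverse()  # [95, 88, 59, 41, 29, 7, 7]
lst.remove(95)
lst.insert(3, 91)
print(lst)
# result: [88, 59, 41, 91, 29, 7, 7]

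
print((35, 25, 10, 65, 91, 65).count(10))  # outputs 1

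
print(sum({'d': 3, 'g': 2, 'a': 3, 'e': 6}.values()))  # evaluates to 14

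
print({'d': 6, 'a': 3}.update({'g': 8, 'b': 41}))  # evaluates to None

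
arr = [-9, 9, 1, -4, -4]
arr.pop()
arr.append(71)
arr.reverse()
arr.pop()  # -9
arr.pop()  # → 9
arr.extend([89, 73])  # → [71, -4, 1, 89, 73]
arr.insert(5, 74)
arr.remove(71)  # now [-4, 1, 89, 73, 74]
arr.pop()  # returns 74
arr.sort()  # [-4, 1, 73, 89]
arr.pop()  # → 89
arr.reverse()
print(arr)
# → [73, 1, -4]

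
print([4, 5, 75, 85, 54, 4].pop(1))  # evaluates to 5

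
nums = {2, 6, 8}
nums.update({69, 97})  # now {2, 6, 8, 69, 97}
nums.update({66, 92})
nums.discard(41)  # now {2, 6, 8, 66, 69, 92, 97}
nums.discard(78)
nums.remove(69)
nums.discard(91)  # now {2, 6, 8, 66, 92, 97}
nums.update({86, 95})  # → {2, 6, 8, 66, 86, 92, 95, 97}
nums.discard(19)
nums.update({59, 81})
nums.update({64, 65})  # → {2, 6, 8, 59, 64, 65, 66, 81, 86, 92, 95, 97}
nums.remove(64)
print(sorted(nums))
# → [2, 6, 8, 59, 65, 66, 81, 86, 92, 95, 97]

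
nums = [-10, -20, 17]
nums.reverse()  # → [17, -20, -10]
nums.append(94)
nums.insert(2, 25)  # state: [17, -20, 25, -10, 94]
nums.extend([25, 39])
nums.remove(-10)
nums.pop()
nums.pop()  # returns 25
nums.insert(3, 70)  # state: [17, -20, 25, 70, 94]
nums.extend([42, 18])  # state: [17, -20, 25, 70, 94, 42, 18]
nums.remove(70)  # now [17, -20, 25, 94, 42, 18]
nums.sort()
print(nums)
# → [-20, 17, 18, 25, 42, 94]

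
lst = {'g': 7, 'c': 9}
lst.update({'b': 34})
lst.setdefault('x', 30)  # 30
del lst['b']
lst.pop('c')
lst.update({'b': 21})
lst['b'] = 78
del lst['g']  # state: {'x': 30, 'b': 78}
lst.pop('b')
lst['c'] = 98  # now {'x': 30, 'c': 98}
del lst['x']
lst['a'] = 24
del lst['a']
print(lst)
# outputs {'c': 98}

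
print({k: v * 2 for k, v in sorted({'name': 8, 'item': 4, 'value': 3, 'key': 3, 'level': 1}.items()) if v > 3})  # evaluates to {'item': 8, 'name': 16}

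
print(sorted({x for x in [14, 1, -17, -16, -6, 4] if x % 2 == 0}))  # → [-16, -6, 4, 14]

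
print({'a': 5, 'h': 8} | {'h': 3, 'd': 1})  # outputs {'a': 5, 'h': 3, 'd': 1}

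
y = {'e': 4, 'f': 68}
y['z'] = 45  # {'e': 4, 'f': 68, 'z': 45}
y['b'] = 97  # {'e': 4, 'f': 68, 'z': 45, 'b': 97}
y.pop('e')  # 4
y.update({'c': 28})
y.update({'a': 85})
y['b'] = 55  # {'f': 68, 'z': 45, 'b': 55, 'c': 28, 'a': 85}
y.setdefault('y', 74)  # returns 74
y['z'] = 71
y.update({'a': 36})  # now {'f': 68, 'z': 71, 'b': 55, 'c': 28, 'a': 36, 'y': 74}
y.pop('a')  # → 36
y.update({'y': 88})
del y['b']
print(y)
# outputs {'f': 68, 'z': 71, 'c': 28, 'y': 88}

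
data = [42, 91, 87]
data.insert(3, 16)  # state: [42, 91, 87, 16]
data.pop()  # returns 16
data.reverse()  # [87, 91, 42]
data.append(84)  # [87, 91, 42, 84]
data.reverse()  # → [84, 42, 91, 87]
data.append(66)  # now [84, 42, 91, 87, 66]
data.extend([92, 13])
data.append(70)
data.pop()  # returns 70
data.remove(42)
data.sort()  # [13, 66, 84, 87, 91, 92]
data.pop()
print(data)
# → [13, 66, 84, 87, 91]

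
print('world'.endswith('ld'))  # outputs True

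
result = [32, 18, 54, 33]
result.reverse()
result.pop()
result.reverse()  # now [18, 54, 33]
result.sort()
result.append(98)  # [18, 33, 54, 98]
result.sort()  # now [18, 33, 54, 98]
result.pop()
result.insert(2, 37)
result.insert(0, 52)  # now [52, 18, 33, 37, 54]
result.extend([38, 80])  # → [52, 18, 33, 37, 54, 38, 80]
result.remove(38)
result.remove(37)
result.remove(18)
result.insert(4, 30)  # [52, 33, 54, 80, 30]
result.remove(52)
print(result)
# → [33, 54, 80, 30]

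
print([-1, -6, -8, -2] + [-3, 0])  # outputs [-1, -6, -8, -2, -3, 0]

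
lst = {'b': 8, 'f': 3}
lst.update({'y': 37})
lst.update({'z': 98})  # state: {'b': 8, 'f': 3, 'y': 37, 'z': 98}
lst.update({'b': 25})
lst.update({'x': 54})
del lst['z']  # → {'b': 25, 'f': 3, 'y': 37, 'x': 54}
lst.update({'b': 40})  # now {'b': 40, 'f': 3, 'y': 37, 'x': 54}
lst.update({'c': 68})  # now {'b': 40, 'f': 3, 'y': 37, 'x': 54, 'c': 68}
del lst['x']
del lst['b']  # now {'f': 3, 'y': 37, 'c': 68}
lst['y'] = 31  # {'f': 3, 'y': 31, 'c': 68}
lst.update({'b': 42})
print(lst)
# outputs {'f': 3, 'y': 31, 'c': 68, 'b': 42}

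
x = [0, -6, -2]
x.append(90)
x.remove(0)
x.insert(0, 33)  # [33, -6, -2, 90]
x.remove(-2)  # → [33, -6, 90]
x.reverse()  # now [90, -6, 33]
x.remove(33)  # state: [90, -6]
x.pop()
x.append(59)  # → [90, 59]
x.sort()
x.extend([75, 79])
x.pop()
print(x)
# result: [59, 90, 75]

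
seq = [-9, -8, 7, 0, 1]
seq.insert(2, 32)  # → [-9, -8, 32, 7, 0, 1]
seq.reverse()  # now [1, 0, 7, 32, -8, -9]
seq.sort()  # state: [-9, -8, 0, 1, 7, 32]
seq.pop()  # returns 32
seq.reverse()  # [7, 1, 0, -8, -9]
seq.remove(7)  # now [1, 0, -8, -9]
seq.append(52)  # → [1, 0, -8, -9, 52]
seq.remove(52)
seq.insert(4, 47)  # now [1, 0, -8, -9, 47]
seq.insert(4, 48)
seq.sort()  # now [-9, -8, 0, 1, 47, 48]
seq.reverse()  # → [48, 47, 1, 0, -8, -9]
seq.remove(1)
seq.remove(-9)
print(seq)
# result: [48, 47, 0, -8]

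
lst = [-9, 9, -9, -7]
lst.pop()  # -7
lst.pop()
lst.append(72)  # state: [-9, 9, 72]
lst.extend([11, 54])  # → [-9, 9, 72, 11, 54]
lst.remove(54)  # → [-9, 9, 72, 11]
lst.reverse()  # [11, 72, 9, -9]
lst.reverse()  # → [-9, 9, 72, 11]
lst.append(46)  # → [-9, 9, 72, 11, 46]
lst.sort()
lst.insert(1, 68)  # [-9, 68, 9, 11, 46, 72]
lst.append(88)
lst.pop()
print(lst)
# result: [-9, 68, 9, 11, 46, 72]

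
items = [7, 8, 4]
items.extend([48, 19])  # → [7, 8, 4, 48, 19]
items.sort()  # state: [4, 7, 8, 19, 48]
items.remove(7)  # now [4, 8, 19, 48]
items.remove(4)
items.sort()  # [8, 19, 48]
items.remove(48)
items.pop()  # 19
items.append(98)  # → [8, 98]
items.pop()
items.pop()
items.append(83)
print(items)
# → [83]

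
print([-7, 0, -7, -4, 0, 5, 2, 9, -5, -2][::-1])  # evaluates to [-2, -5, 9, 2, 5, 0, -4, -7, 0, -7]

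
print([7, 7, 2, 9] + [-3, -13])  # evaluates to [7, 7, 2, 9, -3, -13]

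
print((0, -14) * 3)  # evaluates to (0, -14, 0, -14, 0, -14)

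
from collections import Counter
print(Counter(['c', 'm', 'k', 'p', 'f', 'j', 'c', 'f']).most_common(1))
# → [('c', 2)]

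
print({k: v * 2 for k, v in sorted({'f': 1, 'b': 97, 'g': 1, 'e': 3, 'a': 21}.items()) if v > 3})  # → {'a': 42, 'b': 194}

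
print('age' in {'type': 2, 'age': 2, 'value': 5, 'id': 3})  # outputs True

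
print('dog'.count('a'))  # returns 0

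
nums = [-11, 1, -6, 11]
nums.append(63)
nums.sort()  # [-11, -6, 1, 11, 63]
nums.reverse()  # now [63, 11, 1, -6, -11]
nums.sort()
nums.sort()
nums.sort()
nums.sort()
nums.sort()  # [-11, -6, 1, 11, 63]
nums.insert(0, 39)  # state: [39, -11, -6, 1, 11, 63]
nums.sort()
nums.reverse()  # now [63, 39, 11, 1, -6, -11]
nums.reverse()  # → [-11, -6, 1, 11, 39, 63]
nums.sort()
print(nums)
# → [-11, -6, 1, 11, 39, 63]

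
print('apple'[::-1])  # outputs elppa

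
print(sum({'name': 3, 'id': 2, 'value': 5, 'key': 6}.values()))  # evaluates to 16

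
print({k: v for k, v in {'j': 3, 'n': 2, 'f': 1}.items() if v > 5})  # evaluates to {}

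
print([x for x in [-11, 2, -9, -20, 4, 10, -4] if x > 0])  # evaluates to [2, 4, 10]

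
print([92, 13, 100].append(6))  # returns None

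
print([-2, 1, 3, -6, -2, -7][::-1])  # [-7, -2, -6, 3, 1, -2]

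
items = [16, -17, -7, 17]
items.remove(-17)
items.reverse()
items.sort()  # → [-7, 16, 17]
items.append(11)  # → [-7, 16, 17, 11]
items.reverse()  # [11, 17, 16, -7]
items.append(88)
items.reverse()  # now [88, -7, 16, 17, 11]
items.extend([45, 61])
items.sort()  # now [-7, 11, 16, 17, 45, 61, 88]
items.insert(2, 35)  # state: [-7, 11, 35, 16, 17, 45, 61, 88]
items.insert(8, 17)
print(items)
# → [-7, 11, 35, 16, 17, 45, 61, 88, 17]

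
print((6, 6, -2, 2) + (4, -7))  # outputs (6, 6, -2, 2, 4, -7)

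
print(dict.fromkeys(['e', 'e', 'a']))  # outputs {'e': None, 'a': None}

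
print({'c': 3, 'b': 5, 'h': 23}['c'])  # 3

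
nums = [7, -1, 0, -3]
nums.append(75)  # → [7, -1, 0, -3, 75]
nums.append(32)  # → [7, -1, 0, -3, 75, 32]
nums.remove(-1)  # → [7, 0, -3, 75, 32]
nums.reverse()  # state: [32, 75, -3, 0, 7]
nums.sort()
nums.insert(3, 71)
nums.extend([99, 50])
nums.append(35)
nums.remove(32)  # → [-3, 0, 7, 71, 75, 99, 50, 35]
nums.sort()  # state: [-3, 0, 7, 35, 50, 71, 75, 99]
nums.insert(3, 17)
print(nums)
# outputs [-3, 0, 7, 17, 35, 50, 71, 75, 99]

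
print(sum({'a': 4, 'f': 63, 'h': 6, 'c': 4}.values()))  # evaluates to 77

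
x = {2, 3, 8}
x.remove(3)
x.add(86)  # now {2, 8, 86}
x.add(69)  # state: {2, 8, 69, 86}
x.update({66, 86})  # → {2, 8, 66, 69, 86}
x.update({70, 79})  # {2, 8, 66, 69, 70, 79, 86}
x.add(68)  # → {2, 8, 66, 68, 69, 70, 79, 86}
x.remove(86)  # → {2, 8, 66, 68, 69, 70, 79}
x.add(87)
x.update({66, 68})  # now {2, 8, 66, 68, 69, 70, 79, 87}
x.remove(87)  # {2, 8, 66, 68, 69, 70, 79}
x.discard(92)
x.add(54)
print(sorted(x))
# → [2, 8, 54, 66, 68, 69, 70, 79]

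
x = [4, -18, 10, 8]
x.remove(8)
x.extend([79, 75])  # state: [4, -18, 10, 79, 75]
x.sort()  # [-18, 4, 10, 75, 79]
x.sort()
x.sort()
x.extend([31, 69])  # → [-18, 4, 10, 75, 79, 31, 69]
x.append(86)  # [-18, 4, 10, 75, 79, 31, 69, 86]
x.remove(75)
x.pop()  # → 86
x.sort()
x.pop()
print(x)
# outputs [-18, 4, 10, 31, 69]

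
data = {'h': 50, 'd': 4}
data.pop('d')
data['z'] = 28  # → {'h': 50, 'z': 28}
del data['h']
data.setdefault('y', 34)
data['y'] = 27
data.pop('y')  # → 27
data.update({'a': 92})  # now {'z': 28, 'a': 92}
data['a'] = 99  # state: {'z': 28, 'a': 99}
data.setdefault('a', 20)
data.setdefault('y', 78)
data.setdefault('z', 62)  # 28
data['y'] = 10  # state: {'z': 28, 'a': 99, 'y': 10}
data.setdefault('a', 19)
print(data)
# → {'z': 28, 'a': 99, 'y': 10}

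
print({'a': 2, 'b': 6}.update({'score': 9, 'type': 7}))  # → None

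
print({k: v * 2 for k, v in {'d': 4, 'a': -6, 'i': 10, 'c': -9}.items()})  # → {'d': 8, 'a': -12, 'i': 20, 'c': -18}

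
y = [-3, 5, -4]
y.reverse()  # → [-4, 5, -3]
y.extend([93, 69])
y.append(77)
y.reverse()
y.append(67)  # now [77, 69, 93, -3, 5, -4, 67]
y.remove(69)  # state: [77, 93, -3, 5, -4, 67]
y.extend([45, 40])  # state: [77, 93, -3, 5, -4, 67, 45, 40]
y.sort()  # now [-4, -3, 5, 40, 45, 67, 77, 93]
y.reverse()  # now [93, 77, 67, 45, 40, 5, -3, -4]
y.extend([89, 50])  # [93, 77, 67, 45, 40, 5, -3, -4, 89, 50]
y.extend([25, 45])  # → [93, 77, 67, 45, 40, 5, -3, -4, 89, 50, 25, 45]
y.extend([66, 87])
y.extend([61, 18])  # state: [93, 77, 67, 45, 40, 5, -3, -4, 89, 50, 25, 45, 66, 87, 61, 18]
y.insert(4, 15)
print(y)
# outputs [93, 77, 67, 45, 15, 40, 5, -3, -4, 89, 50, 25, 45, 66, 87, 61, 18]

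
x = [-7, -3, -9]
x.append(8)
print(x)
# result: [-7, -3, -9, 8]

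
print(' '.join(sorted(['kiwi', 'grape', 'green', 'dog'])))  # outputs dog grape green kiwi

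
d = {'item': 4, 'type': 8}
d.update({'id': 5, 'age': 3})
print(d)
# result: {'item': 4, 'type': 8, 'id': 5, 'age': 3}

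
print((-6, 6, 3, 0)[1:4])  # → (6, 3, 0)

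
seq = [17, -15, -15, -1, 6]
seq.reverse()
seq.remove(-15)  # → [6, -1, -15, 17]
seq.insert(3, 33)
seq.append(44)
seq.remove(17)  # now [6, -1, -15, 33, 44]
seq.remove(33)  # [6, -1, -15, 44]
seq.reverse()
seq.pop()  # 6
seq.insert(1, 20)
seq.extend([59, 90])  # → [44, 20, -15, -1, 59, 90]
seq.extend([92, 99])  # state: [44, 20, -15, -1, 59, 90, 92, 99]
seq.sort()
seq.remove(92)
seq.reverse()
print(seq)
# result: [99, 90, 59, 44, 20, -1, -15]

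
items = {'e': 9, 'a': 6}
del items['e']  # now {'a': 6}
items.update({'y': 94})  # {'a': 6, 'y': 94}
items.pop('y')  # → 94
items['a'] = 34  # {'a': 34}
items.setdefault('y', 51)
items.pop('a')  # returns 34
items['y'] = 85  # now {'y': 85}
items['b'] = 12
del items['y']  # {'b': 12}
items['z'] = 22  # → {'b': 12, 'z': 22}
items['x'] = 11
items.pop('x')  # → 11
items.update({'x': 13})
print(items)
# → {'b': 12, 'z': 22, 'x': 13}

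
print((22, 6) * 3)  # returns (22, 6, 22, 6, 22, 6)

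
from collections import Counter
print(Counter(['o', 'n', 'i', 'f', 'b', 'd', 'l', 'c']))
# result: Counter({'o': 1, 'n': 1, 'i': 1, 'f': 1, 'b': 1, 'd': 1, 'l': 1, 'c': 1})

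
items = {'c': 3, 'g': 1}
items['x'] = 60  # {'c': 3, 'g': 1, 'x': 60}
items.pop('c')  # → 3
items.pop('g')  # 1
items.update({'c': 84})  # {'x': 60, 'c': 84}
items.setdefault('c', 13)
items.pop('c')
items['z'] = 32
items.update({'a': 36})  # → {'x': 60, 'z': 32, 'a': 36}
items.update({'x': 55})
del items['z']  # {'x': 55, 'a': 36}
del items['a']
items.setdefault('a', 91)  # 91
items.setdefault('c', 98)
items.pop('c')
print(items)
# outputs {'x': 55, 'a': 91}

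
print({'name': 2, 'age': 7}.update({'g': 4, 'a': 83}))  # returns None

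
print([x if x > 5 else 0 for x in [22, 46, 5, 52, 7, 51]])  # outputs [22, 46, 0, 52, 7, 51]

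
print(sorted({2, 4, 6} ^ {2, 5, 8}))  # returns [4, 5, 6, 8]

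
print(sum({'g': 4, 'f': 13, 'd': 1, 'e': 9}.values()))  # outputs 27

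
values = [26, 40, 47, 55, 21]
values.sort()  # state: [21, 26, 40, 47, 55]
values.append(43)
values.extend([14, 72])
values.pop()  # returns 72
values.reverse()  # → [14, 43, 55, 47, 40, 26, 21]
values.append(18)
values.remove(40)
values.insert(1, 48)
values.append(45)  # [14, 48, 43, 55, 47, 26, 21, 18, 45]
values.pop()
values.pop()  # 18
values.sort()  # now [14, 21, 26, 43, 47, 48, 55]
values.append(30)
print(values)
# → [14, 21, 26, 43, 47, 48, 55, 30]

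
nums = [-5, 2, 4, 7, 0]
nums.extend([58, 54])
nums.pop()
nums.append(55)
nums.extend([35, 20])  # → [-5, 2, 4, 7, 0, 58, 55, 35, 20]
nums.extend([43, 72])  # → [-5, 2, 4, 7, 0, 58, 55, 35, 20, 43, 72]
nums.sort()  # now [-5, 0, 2, 4, 7, 20, 35, 43, 55, 58, 72]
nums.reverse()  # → [72, 58, 55, 43, 35, 20, 7, 4, 2, 0, -5]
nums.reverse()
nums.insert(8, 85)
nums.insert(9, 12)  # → [-5, 0, 2, 4, 7, 20, 35, 43, 85, 12, 55, 58, 72]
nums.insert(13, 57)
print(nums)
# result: [-5, 0, 2, 4, 7, 20, 35, 43, 85, 12, 55, 58, 72, 57]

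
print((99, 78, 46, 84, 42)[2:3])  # (46,)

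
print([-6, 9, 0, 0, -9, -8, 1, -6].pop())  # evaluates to -6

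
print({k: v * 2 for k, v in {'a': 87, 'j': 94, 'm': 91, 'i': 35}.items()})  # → {'a': 174, 'j': 188, 'm': 182, 'i': 70}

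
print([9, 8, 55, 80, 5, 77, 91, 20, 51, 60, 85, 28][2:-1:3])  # [55, 77, 51]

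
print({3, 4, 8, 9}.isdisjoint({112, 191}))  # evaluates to True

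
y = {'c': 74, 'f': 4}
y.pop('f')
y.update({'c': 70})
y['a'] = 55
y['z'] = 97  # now {'c': 70, 'a': 55, 'z': 97}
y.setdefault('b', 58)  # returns 58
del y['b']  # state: {'c': 70, 'a': 55, 'z': 97}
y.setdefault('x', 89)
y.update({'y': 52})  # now {'c': 70, 'a': 55, 'z': 97, 'x': 89, 'y': 52}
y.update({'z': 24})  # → {'c': 70, 'a': 55, 'z': 24, 'x': 89, 'y': 52}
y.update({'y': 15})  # {'c': 70, 'a': 55, 'z': 24, 'x': 89, 'y': 15}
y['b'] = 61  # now {'c': 70, 'a': 55, 'z': 24, 'x': 89, 'y': 15, 'b': 61}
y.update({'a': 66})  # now {'c': 70, 'a': 66, 'z': 24, 'x': 89, 'y': 15, 'b': 61}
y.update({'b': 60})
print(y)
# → {'c': 70, 'a': 66, 'z': 24, 'x': 89, 'y': 15, 'b': 60}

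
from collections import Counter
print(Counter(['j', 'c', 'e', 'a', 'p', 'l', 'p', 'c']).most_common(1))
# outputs [('c', 2)]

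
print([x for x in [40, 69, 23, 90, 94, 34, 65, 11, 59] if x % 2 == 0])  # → [40, 90, 94, 34]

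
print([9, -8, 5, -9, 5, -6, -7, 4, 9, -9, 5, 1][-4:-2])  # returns [9, -9]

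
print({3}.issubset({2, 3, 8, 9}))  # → True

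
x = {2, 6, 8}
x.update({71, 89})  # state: {2, 6, 8, 71, 89}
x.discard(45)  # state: {2, 6, 8, 71, 89}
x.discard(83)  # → {2, 6, 8, 71, 89}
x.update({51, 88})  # {2, 6, 8, 51, 71, 88, 89}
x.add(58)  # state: {2, 6, 8, 51, 58, 71, 88, 89}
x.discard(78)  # {2, 6, 8, 51, 58, 71, 88, 89}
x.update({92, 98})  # {2, 6, 8, 51, 58, 71, 88, 89, 92, 98}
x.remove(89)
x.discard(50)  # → {2, 6, 8, 51, 58, 71, 88, 92, 98}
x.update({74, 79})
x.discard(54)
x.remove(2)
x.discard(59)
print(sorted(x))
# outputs [6, 8, 51, 58, 71, 74, 79, 88, 92, 98]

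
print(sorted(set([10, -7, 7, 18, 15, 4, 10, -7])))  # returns [-7, 4, 7, 10, 15, 18]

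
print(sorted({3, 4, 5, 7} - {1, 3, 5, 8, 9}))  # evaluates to [4, 7]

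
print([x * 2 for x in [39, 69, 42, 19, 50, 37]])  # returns [78, 138, 84, 38, 100, 74]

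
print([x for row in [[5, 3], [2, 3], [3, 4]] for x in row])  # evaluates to [5, 3, 2, 3, 3, 4]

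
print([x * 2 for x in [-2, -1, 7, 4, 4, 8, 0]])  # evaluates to [-4, -2, 14, 8, 8, 16, 0]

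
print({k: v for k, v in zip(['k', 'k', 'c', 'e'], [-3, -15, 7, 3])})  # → {'k': -15, 'c': 7, 'e': 3}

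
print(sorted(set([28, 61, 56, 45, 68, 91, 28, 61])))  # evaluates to [28, 45, 56, 61, 68, 91]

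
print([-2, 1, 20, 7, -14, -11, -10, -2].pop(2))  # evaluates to 20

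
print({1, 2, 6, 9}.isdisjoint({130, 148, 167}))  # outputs True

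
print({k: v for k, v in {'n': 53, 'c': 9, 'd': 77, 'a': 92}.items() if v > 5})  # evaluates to {'n': 53, 'c': 9, 'd': 77, 'a': 92}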